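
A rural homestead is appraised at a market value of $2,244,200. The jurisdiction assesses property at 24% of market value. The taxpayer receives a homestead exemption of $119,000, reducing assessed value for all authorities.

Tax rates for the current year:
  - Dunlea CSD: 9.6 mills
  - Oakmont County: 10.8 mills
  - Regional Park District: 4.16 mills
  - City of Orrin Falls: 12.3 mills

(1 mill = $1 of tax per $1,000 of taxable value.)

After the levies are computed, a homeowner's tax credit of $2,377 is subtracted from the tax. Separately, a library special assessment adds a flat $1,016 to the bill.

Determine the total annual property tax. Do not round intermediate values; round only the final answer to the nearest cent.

$14,105.75

Assessed value = $2,244,200 × 0.24 = $538,608
Taxable value = $538,608 − $119,000 = $419,608
Dunlea CSD: $419,608 × 0.0096 = $4,028.2368
Oakmont County: $419,608 × 0.0108 = $4,531.7664
Regional Park District: $419,608 × 0.00416 = $1,745.56928
City of Orrin Falls: $419,608 × 0.0123 = $5,161.1784
Levies subtotal = $15,466.75088
After credit = $15,466.75088 − $2,377 = $13,089.75088
Total = $13,089.75088 + $1,016 = $14,105.75088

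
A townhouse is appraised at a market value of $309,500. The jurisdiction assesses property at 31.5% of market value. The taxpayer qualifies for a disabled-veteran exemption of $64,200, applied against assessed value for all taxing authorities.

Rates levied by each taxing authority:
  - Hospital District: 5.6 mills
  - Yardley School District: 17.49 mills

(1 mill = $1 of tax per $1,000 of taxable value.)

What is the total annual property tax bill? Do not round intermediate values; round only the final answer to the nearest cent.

Assessed value = $309,500 × 0.315 = $97,492.5
Taxable value = $97,492.5 − $64,200 = $33,292.5
Hospital District: $33,292.5 × 0.0056 = $186.438
Yardley School District: $33,292.5 × 0.01749 = $582.285825
Total = $186.438 + $582.285825 = $768.723825

$768.72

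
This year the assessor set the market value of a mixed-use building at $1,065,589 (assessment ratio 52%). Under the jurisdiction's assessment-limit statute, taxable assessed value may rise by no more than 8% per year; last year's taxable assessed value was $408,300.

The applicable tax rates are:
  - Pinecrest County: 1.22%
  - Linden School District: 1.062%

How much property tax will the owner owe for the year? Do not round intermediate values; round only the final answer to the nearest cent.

Uncapped assessed value = $1,065,589 × 0.52 = $554,106.28
Cap limit = $408,300 × 1.08 = $440,964
Taxable assessed value = min($554,106.28, $440,964) = $440,964 (cap binds)
Pinecrest County: $440,964 × 0.0122 = $5,379.7608
Linden School District: $440,964 × 0.01062 = $4,683.03768
Total = $10,062.79848

$10,062.80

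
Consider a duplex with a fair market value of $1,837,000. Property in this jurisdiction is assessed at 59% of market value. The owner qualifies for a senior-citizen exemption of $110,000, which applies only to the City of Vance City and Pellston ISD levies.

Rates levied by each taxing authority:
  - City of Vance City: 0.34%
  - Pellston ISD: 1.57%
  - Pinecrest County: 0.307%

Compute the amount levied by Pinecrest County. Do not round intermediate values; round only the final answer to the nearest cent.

Assessed value = $1,837,000 × 0.59 = $1,083,830
Pinecrest County taxable value = $1,083,830 (exemption does not apply)
Pinecrest County levy = $1,083,830 × 0.00307 = $3,327.3581

$3,327.36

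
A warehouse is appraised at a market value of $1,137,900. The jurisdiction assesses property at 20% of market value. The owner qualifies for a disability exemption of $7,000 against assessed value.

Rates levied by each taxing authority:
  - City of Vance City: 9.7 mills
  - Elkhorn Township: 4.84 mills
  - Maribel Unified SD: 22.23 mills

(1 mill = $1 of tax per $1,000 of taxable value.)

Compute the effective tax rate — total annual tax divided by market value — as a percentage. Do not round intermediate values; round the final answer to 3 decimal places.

Assessed value = $1,137,900 × 0.2 = $227,580
Taxable value = $227,580 − $7,000 = $220,580
City of Vance City: $220,580 × 0.0097 = $2,139.626
Elkhorn Township: $220,580 × 0.00484 = $1,067.6072
Maribel Unified SD: $220,580 × 0.02223 = $4,903.4934
Total tax = $8,110.7266
Effective rate = $8,110.7266 ÷ $1,137,900 = 0.713% of market value

0.713%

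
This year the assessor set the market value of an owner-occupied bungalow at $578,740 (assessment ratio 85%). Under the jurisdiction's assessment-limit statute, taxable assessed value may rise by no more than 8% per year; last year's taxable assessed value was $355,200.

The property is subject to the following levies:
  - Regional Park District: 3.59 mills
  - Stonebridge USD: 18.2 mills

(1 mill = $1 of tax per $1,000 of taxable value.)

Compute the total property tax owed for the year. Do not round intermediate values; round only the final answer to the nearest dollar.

Uncapped assessed value = $578,740 × 0.85 = $491,929
Cap limit = $355,200 × 1.08 = $383,616
Taxable assessed value = min($491,929, $383,616) = $383,616 (cap binds)
Regional Park District: $383,616 × 0.00359 = $1,377.18144
Stonebridge USD: $383,616 × 0.0182 = $6,981.8112
Total = $8,358.99264

$8,359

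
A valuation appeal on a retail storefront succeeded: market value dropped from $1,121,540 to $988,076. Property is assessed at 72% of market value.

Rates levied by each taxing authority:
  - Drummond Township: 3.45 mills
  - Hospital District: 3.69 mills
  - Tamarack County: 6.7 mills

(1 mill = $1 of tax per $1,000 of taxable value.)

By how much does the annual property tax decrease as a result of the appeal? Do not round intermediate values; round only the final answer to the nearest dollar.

Old assessed value = $1,121,540 × 0.72 = $807,508.8
New assessed value = $988,076 × 0.72 = $711,414.72
Combined rate = 0.00345 + 0.00369 + 0.0067 = 0.01384
Old tax = $807,508.8 × 0.01384 = $11,175.921792
New tax = $711,414.72 × 0.01384 = $9,845.9797248
Reduction = $11,175.921792 − $9,845.9797248 = $1,329.9420672

$1,330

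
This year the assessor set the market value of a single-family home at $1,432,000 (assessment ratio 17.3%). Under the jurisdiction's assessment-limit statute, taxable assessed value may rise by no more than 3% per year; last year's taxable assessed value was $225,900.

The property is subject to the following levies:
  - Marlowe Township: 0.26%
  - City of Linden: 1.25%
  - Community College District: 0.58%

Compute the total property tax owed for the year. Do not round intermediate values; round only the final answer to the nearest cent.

Uncapped assessed value = $1,432,000 × 0.173 = $247,736
Cap limit = $225,900 × 1.03 = $232,677
Taxable assessed value = min($247,736, $232,677) = $232,677 (cap binds)
Marlowe Township: $232,677 × 0.0026 = $604.9602
City of Linden: $232,677 × 0.0125 = $2,908.4625
Community College District: $232,677 × 0.0058 = $1,349.5266
Total = $4,862.9493

$4,862.95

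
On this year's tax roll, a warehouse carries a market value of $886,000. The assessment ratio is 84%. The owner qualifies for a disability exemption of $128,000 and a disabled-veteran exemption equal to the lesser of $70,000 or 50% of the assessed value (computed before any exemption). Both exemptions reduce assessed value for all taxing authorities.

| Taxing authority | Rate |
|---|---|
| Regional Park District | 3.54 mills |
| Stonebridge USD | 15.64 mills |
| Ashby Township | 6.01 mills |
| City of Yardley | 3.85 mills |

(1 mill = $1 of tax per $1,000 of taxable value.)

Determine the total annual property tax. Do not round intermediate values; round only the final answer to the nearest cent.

$15,862.81

Assessed value = $886,000 × 0.84 = $744,240
Disabled-veteran exemption = min($70,000, 50% × $744,240) = min($70,000, $372,120) = $70,000 (dollar cap binds)
Taxable value = $744,240 − $128,000 − $70,000 = $546,240
Regional Park District: $546,240 × 0.00354 = $1,933.6896
Stonebridge USD: $546,240 × 0.01564 = $8,543.1936
Ashby Township: $546,240 × 0.00601 = $3,282.9024
City of Yardley: $546,240 × 0.00385 = $2,103.024
Total = $15,862.8096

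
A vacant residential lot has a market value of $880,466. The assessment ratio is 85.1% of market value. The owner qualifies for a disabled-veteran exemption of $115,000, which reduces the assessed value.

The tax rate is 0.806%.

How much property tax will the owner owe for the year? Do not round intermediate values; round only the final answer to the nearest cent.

Assessed value = $880,466 × 0.851 = $749,276.566
Taxable value = $749,276.566 − $115,000 = $634,276.566
Tax = $634,276.566 × 0.00806 = $5,112.26912196

$5,112.27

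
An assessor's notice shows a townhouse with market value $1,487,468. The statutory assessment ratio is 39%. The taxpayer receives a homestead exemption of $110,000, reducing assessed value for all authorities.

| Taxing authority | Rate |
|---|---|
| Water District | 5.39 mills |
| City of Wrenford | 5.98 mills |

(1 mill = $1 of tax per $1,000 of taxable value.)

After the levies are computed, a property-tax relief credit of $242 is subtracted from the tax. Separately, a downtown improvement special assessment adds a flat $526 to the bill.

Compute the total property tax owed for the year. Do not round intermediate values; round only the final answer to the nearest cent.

Assessed value = $1,487,468 × 0.39 = $580,112.52
Taxable value = $580,112.52 − $110,000 = $470,112.52
Water District: $470,112.52 × 0.00539 = $2,533.9064828
City of Wrenford: $470,112.52 × 0.00598 = $2,811.2728696
Levies subtotal = $5,345.1793524
After credit = $5,345.1793524 − $242 = $5,103.1793524
Total = $5,103.1793524 + $526 = $5,629.1793524

$5,629.18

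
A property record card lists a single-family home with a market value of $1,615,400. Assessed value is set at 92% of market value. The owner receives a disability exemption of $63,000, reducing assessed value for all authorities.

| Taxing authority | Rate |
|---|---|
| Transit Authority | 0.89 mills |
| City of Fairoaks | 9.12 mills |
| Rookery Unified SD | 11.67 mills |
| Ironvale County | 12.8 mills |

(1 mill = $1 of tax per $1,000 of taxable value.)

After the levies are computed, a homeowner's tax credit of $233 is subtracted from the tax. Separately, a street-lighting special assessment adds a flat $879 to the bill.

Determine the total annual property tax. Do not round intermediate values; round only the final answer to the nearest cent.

Assessed value = $1,615,400 × 0.92 = $1,486,168
Taxable value = $1,486,168 − $63,000 = $1,423,168
Transit Authority: $1,423,168 × 0.00089 = $1,266.61952
City of Fairoaks: $1,423,168 × 0.00912 = $12,979.29216
Rookery Unified SD: $1,423,168 × 0.01167 = $16,608.37056
Ironvale County: $1,423,168 × 0.0128 = $18,216.5504
Levies subtotal = $49,070.83264
After credit = $49,070.83264 − $233 = $48,837.83264
Total = $48,837.83264 + $879 = $49,716.83264

$49,716.83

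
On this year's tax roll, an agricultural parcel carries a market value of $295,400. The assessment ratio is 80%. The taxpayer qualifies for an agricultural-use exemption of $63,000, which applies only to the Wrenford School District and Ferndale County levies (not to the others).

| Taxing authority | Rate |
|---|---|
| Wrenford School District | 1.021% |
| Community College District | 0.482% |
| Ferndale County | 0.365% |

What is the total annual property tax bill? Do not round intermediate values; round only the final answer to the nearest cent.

$3,541.28

Assessed value = $295,400 × 0.8 = $236,320
Wrenford School District: ($236,320 − $63,000) × 0.01021 = $173,320 × 0.01021 = $1,769.5972
Community College District: $236,320 × 0.00482 = $1,139.0624
Ferndale County: ($236,320 − $63,000) × 0.00365 = $173,320 × 0.00365 = $632.618
Total = $3,541.2776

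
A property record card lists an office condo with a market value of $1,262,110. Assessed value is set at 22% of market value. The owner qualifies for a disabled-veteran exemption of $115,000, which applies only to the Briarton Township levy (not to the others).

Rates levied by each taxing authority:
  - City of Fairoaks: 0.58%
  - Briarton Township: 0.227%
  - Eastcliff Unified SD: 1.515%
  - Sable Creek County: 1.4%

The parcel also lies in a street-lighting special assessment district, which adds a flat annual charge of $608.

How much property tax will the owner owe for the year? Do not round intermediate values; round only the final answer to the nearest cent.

Assessed value = $1,262,110 × 0.22 = $277,664.2
City of Fairoaks: $277,664.2 × 0.0058 = $1,610.45236
Briarton Township: ($277,664.2 − $115,000) × 0.00227 = $162,664.2 × 0.00227 = $369.247734
Eastcliff Unified SD: $277,664.2 × 0.01515 = $4,206.61263
Sable Creek County: $277,664.2 × 0.014 = $3,887.2988
Levies subtotal = $10,073.611524
Total = $10,073.611524 + $608 = $10,681.611524

$10,681.61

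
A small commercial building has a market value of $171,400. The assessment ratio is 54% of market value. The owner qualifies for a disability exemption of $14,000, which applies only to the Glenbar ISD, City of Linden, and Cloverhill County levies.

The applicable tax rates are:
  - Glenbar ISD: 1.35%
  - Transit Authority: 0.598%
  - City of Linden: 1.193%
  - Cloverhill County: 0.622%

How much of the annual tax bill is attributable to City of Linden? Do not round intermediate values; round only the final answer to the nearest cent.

$937.17

Assessed value = $171,400 × 0.54 = $92,556
City of Linden taxable value = $92,556 − $14,000 = $78,556
City of Linden levy = $78,556 × 0.01193 = $937.17308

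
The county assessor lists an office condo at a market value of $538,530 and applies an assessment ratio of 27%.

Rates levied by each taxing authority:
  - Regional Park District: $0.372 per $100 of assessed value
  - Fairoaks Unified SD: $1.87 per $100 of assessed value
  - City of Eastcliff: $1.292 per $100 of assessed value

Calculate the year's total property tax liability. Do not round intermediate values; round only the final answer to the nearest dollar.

Assessed value = $538,530 × 0.27 = $145,403.1
Regional Park District: $145,403.1 × 0.00372 = $540.899532
Fairoaks Unified SD: $145,403.1 × 0.0187 = $2,719.03797
City of Eastcliff: $145,403.1 × 0.01292 = $1,878.608052
Total = $540.899532 + $2,719.03797 + $1,878.608052 = $5,138.545554

$5,139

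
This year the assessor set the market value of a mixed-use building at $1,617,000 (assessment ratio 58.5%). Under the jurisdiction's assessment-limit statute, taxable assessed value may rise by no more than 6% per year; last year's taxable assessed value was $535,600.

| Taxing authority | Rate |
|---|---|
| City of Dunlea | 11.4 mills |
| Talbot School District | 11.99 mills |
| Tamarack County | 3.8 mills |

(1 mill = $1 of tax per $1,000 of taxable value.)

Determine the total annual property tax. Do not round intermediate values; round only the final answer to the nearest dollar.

Uncapped assessed value = $1,617,000 × 0.585 = $945,945
Cap limit = $535,600 × 1.06 = $567,736
Taxable assessed value = min($945,945, $567,736) = $567,736 (cap binds)
City of Dunlea: $567,736 × 0.0114 = $6,472.1904
Talbot School District: $567,736 × 0.01199 = $6,807.15464
Tamarack County: $567,736 × 0.0038 = $2,157.3968
Total = $15,436.74184

$15,437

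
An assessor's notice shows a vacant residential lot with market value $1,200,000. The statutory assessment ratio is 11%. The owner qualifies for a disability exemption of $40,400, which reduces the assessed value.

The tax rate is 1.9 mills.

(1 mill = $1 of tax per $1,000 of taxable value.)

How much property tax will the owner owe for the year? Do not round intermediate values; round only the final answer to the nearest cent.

Assessed value = $1,200,000 × 0.11 = $132,000
Taxable value = $132,000 − $40,400 = $91,600
Tax = $91,600 × 0.0019 = $174.04

$174.04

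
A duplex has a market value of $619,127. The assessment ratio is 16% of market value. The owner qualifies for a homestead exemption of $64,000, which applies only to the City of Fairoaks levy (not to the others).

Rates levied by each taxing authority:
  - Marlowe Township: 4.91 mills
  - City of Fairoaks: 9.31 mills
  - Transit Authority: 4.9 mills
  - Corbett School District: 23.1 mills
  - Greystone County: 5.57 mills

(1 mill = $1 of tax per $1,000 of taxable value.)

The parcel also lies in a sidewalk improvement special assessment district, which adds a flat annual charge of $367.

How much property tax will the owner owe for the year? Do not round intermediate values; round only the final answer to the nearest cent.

$4,505.25

Assessed value = $619,127 × 0.16 = $99,060.32
Marlowe Township: $99,060.32 × 0.00491 = $486.3861712
City of Fairoaks: ($99,060.32 − $64,000) × 0.00931 = $35,060.32 × 0.00931 = $326.4115792
Transit Authority: $99,060.32 × 0.0049 = $485.395568
Corbett School District: $99,060.32 × 0.0231 = $2,288.293392
Greystone County: $99,060.32 × 0.00557 = $551.7659824
Levies subtotal = $4,138.2526928
Total = $4,138.2526928 + $367 = $4,505.2526928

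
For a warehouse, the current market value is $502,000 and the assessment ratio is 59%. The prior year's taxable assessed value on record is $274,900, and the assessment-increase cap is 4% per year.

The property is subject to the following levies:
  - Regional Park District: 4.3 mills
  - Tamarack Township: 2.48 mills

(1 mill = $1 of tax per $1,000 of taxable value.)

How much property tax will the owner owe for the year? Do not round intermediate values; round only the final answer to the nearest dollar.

$1,938

Uncapped assessed value = $502,000 × 0.59 = $296,180
Cap limit = $274,900 × 1.04 = $285,896
Taxable assessed value = min($296,180, $285,896) = $285,896 (cap binds)
Regional Park District: $285,896 × 0.0043 = $1,229.3528
Tamarack Township: $285,896 × 0.00248 = $709.02208
Total = $1,938.37488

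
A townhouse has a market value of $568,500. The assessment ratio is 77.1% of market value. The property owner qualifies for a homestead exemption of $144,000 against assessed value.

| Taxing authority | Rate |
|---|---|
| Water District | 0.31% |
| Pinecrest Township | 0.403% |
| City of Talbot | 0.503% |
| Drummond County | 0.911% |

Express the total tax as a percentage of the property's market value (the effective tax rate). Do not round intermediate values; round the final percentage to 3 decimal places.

Assessed value = $568,500 × 0.771 = $438,313.5
Taxable value = $438,313.5 − $144,000 = $294,313.5
Water District: $294,313.5 × 0.0031 = $912.37185
Pinecrest Township: $294,313.5 × 0.00403 = $1,186.083405
City of Talbot: $294,313.5 × 0.00503 = $1,480.396905
Drummond County: $294,313.5 × 0.00911 = $2,681.195985
Total tax = $6,260.048145
Effective rate = $6,260.048145 ÷ $568,500 = 1.101% of market value

1.101%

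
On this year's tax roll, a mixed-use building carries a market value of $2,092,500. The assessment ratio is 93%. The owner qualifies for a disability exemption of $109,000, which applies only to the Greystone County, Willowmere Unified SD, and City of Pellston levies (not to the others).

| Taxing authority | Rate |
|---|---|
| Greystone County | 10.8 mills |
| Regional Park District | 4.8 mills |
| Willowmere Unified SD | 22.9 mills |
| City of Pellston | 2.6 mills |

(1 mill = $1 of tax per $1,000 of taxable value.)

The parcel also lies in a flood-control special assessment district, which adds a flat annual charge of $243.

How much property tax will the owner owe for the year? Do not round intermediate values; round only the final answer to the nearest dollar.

$76,268

Assessed value = $2,092,500 × 0.93 = $1,946,025
Greystone County: ($1,946,025 − $109,000) × 0.0108 = $1,837,025 × 0.0108 = $19,839.87
Regional Park District: $1,946,025 × 0.0048 = $9,340.92
Willowmere Unified SD: ($1,946,025 − $109,000) × 0.0229 = $1,837,025 × 0.0229 = $42,067.8725
City of Pellston: ($1,946,025 − $109,000) × 0.0026 = $1,837,025 × 0.0026 = $4,776.265
Levies subtotal = $76,024.9275
Total = $76,024.9275 + $243 = $76,267.9275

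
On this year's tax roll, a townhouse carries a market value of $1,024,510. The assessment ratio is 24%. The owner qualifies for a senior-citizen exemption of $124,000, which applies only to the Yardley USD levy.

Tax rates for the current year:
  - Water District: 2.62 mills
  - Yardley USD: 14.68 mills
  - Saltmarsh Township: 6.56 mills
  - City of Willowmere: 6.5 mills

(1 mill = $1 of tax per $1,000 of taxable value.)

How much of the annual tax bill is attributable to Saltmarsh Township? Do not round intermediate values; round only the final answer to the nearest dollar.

Assessed value = $1,024,510 × 0.24 = $245,882.4
Saltmarsh Township taxable value = $245,882.4 (exemption does not apply)
Saltmarsh Township levy = $245,882.4 × 0.00656 = $1,612.988544

$1,613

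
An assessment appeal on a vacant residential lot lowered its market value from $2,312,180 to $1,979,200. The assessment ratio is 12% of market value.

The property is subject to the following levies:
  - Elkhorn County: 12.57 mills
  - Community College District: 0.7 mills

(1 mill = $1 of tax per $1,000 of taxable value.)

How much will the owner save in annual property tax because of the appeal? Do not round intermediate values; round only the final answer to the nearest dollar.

$530

Old assessed value = $2,312,180 × 0.12 = $277,461.6
New assessed value = $1,979,200 × 0.12 = $237,504
Combined rate = 0.01257 + 0.0007 = 0.01327
Old tax = $277,461.6 × 0.01327 = $3,681.915432
New tax = $237,504 × 0.01327 = $3,151.67808
Reduction = $3,681.915432 − $3,151.67808 = $530.237352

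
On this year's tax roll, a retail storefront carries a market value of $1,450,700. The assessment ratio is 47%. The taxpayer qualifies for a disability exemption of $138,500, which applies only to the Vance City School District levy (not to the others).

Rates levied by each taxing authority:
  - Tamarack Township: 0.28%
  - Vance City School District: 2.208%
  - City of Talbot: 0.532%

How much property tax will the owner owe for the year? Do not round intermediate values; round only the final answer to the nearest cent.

Assessed value = $1,450,700 × 0.47 = $681,829
Tamarack Township: $681,829 × 0.0028 = $1,909.1212
Vance City School District: ($681,829 − $138,500) × 0.02208 = $543,329 × 0.02208 = $11,996.70432
City of Talbot: $681,829 × 0.00532 = $3,627.33028
Total = $17,533.1558

$17,533.16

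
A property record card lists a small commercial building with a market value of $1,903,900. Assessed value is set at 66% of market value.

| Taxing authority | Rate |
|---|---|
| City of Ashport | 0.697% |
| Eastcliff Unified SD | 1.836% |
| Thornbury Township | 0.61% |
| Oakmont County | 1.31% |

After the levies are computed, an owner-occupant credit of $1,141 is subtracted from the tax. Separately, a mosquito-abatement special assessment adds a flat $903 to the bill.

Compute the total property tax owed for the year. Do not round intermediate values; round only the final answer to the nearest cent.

$55,717.24

Assessed value = $1,903,900 × 0.66 = $1,256,574
City of Ashport: $1,256,574 × 0.00697 = $8,758.32078
Eastcliff Unified SD: $1,256,574 × 0.01836 = $23,070.69864
Thornbury Township: $1,256,574 × 0.0061 = $7,665.1014
Oakmont County: $1,256,574 × 0.0131 = $16,461.1194
Levies subtotal = $55,955.24022
After credit = $55,955.24022 − $1,141 = $54,814.24022
Total = $54,814.24022 + $903 = $55,717.24022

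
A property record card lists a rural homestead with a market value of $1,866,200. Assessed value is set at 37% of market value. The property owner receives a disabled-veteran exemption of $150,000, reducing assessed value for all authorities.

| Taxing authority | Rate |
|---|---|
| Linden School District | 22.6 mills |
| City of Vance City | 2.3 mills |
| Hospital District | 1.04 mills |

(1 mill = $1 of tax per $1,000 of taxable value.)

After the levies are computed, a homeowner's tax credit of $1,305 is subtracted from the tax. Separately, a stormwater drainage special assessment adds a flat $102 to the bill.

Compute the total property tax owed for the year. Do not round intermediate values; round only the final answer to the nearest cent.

Assessed value = $1,866,200 × 0.37 = $690,494
Taxable value = $690,494 − $150,000 = $540,494
Linden School District: $540,494 × 0.0226 = $12,215.1644
City of Vance City: $540,494 × 0.0023 = $1,243.1362
Hospital District: $540,494 × 0.00104 = $562.11376
Levies subtotal = $14,020.41436
After credit = $14,020.41436 − $1,305 = $12,715.41436
Total = $12,715.41436 + $102 = $12,817.41436

$12,817.41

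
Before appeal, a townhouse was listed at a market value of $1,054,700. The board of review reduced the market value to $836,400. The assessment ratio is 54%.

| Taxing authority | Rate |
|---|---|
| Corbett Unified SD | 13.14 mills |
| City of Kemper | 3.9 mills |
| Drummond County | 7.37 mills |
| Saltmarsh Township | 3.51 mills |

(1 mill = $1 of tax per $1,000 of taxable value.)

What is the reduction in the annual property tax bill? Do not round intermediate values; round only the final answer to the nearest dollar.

Old assessed value = $1,054,700 × 0.54 = $569,538
New assessed value = $836,400 × 0.54 = $451,656
Combined rate = 0.01314 + 0.0039 + 0.00737 + 0.00351 = 0.02792
Old tax = $569,538 × 0.02792 = $15,901.50096
New tax = $451,656 × 0.02792 = $12,610.23552
Reduction = $15,901.50096 − $12,610.23552 = $3,291.26544

$3,291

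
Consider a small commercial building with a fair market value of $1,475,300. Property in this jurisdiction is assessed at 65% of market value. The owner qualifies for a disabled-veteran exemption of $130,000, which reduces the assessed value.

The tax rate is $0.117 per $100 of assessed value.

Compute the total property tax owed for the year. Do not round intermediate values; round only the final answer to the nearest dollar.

$970

Assessed value = $1,475,300 × 0.65 = $958,945
Taxable value = $958,945 − $130,000 = $828,945
Tax = $828,945 × 0.00117 = $969.86565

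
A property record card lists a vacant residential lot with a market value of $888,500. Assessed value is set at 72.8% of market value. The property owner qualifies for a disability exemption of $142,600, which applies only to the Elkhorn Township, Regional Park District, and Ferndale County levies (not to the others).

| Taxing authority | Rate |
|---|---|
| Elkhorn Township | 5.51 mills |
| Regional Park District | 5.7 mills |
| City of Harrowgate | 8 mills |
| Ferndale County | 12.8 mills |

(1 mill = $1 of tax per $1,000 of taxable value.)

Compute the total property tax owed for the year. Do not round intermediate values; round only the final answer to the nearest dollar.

$17,281

Assessed value = $888,500 × 0.728 = $646,828
Elkhorn Township: ($646,828 − $142,600) × 0.00551 = $504,228 × 0.00551 = $2,778.29628
Regional Park District: ($646,828 − $142,600) × 0.0057 = $504,228 × 0.0057 = $2,874.0996
City of Harrowgate: $646,828 × 0.008 = $5,174.624
Ferndale County: ($646,828 − $142,600) × 0.0128 = $504,228 × 0.0128 = $6,454.1184
Total = $17,281.13828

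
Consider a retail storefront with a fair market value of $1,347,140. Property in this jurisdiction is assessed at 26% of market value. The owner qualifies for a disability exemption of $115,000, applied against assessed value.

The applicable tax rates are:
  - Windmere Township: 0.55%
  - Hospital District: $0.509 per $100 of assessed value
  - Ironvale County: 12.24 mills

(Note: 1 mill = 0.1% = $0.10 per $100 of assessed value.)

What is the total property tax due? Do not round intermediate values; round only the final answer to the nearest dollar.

$5,371

Assessed value = $1,347,140 × 0.26 = $350,256.4
Taxable value = $350,256.4 − $115,000 = $235,256.4
Windmere Township: $235,256.4 × 0.0055 = $1,293.9102
Hospital District: $235,256.4 × 0.00509 = $1,197.455076
Ironvale County: $235,256.4 × 0.01224 = $2,879.538336
Total = $5,370.903612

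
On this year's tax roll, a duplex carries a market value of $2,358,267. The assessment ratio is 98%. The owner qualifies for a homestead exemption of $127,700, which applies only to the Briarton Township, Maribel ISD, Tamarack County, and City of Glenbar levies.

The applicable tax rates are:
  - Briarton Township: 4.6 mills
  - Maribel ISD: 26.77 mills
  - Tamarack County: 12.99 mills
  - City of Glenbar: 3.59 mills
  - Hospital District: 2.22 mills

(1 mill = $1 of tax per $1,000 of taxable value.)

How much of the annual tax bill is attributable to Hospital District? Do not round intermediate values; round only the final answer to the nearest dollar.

Assessed value = $2,358,267 × 0.98 = $2,311,101.66
Hospital District taxable value = $2,311,101.66 (exemption does not apply)
Hospital District levy = $2,311,101.66 × 0.00222 = $5,130.6456852

$5,131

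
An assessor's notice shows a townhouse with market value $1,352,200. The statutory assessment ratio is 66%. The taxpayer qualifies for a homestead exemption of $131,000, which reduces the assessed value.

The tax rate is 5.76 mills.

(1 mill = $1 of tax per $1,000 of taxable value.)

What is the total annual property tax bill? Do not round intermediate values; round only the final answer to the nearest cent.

$4,385.96

Assessed value = $1,352,200 × 0.66 = $892,452
Taxable value = $892,452 − $131,000 = $761,452
Tax = $761,452 × 0.00576 = $4,385.96352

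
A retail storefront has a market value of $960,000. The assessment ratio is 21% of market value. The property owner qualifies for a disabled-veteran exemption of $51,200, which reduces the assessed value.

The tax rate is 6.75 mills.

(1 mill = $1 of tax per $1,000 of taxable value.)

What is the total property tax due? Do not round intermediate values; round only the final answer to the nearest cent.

$1,015.20

Assessed value = $960,000 × 0.21 = $201,600
Taxable value = $201,600 − $51,200 = $150,400
Tax = $150,400 × 0.00675 = $1,015.2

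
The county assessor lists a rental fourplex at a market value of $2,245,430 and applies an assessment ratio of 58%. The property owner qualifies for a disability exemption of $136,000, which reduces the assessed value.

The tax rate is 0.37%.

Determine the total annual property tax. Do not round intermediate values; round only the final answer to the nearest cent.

Assessed value = $2,245,430 × 0.58 = $1,302,349.4
Taxable value = $1,302,349.4 − $136,000 = $1,166,349.4
Tax = $1,166,349.4 × 0.0037 = $4,315.49278

$4,315.49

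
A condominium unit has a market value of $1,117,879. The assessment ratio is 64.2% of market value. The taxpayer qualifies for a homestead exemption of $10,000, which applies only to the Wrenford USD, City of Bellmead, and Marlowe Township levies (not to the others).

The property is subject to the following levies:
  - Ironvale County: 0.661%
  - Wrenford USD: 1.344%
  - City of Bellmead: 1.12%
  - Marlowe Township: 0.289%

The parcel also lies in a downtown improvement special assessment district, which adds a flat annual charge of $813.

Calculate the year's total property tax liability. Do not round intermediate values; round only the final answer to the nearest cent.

$25,039.24

Assessed value = $1,117,879 × 0.642 = $717,678.318
Ironvale County: $717,678.318 × 0.00661 = $4,743.85368198
Wrenford USD: ($717,678.318 − $10,000) × 0.01344 = $707,678.318 × 0.01344 = $9,511.19659392
City of Bellmead: ($717,678.318 − $10,000) × 0.0112 = $707,678.318 × 0.0112 = $7,925.9971616
Marlowe Township: ($717,678.318 − $10,000) × 0.00289 = $707,678.318 × 0.00289 = $2,045.19033902
Levies subtotal = $24,226.23777652
Total = $24,226.23777652 + $813 = $25,039.23777652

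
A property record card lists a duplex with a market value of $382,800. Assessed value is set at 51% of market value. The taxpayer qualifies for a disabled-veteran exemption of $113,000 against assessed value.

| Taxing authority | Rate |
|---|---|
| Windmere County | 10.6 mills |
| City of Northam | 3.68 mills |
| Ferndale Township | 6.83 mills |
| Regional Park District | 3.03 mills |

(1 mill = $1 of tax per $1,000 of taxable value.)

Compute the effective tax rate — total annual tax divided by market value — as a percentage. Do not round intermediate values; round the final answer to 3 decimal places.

Assessed value = $382,800 × 0.51 = $195,228
Taxable value = $195,228 − $113,000 = $82,228
Windmere County: $82,228 × 0.0106 = $871.6168
City of Northam: $82,228 × 0.00368 = $302.59904
Ferndale Township: $82,228 × 0.00683 = $561.61724
Regional Park District: $82,228 × 0.00303 = $249.15084
Total tax = $1,984.98392
Effective rate = $1,984.98392 ÷ $382,800 = 0.519% of market value

0.519%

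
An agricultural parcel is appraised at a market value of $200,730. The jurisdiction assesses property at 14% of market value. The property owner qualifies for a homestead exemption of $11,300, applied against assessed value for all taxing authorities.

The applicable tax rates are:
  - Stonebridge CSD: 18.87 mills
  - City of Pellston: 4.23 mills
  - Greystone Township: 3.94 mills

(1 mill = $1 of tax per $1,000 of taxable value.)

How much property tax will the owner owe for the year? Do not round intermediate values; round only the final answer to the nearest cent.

$454.33

Assessed value = $200,730 × 0.14 = $28,102.2
Taxable value = $28,102.2 − $11,300 = $16,802.2
Stonebridge CSD: $16,802.2 × 0.01887 = $317.057514
City of Pellston: $16,802.2 × 0.00423 = $71.073306
Greystone Township: $16,802.2 × 0.00394 = $66.200668
Total = $317.057514 + $71.073306 + $66.200668 = $454.331488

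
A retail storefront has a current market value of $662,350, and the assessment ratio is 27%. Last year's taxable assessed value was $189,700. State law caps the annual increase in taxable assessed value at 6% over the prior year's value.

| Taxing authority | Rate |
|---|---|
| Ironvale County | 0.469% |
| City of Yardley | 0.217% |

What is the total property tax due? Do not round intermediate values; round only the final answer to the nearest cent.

Uncapped assessed value = $662,350 × 0.27 = $178,834.5
Cap limit = $189,700 × 1.06 = $201,082
Taxable assessed value = min($178,834.5, $201,082) = $178,834.5 (cap does not bind)
Ironvale County: $178,834.5 × 0.00469 = $838.733805
City of Yardley: $178,834.5 × 0.00217 = $388.070865
Total = $1,226.80467

$1,226.80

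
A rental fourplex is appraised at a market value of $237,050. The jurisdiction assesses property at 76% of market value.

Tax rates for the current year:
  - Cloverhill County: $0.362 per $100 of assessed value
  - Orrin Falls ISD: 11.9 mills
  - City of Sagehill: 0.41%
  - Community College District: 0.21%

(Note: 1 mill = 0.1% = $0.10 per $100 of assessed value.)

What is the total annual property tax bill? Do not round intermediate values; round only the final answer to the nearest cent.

Assessed value = $237,050 × 0.76 = $180,158
Cloverhill County: $180,158 × 0.00362 = $652.17196
Orrin Falls ISD: $180,158 × 0.0119 = $2,143.8802
City of Sagehill: $180,158 × 0.0041 = $738.6478
Community College District: $180,158 × 0.0021 = $378.3318
Total = $3,913.03176

$3,913.03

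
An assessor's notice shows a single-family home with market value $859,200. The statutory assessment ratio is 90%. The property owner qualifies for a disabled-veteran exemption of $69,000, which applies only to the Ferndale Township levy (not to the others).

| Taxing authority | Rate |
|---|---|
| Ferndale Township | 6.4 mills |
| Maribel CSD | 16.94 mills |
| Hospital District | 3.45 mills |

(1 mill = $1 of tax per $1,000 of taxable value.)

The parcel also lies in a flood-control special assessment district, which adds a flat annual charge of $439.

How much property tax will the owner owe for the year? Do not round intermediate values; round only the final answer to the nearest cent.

Assessed value = $859,200 × 0.9 = $773,280
Ferndale Township: ($773,280 − $69,000) × 0.0064 = $704,280 × 0.0064 = $4,507.392
Maribel CSD: $773,280 × 0.01694 = $13,099.3632
Hospital District: $773,280 × 0.00345 = $2,667.816
Levies subtotal = $20,274.5712
Total = $20,274.5712 + $439 = $20,713.5712

$20,713.57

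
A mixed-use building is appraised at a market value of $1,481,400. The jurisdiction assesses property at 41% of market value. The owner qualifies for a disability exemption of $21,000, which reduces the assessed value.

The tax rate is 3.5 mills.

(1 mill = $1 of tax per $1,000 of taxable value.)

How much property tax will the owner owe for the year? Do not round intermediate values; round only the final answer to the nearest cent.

Assessed value = $1,481,400 × 0.41 = $607,374
Taxable value = $607,374 − $21,000 = $586,374
Tax = $586,374 × 0.0035 = $2,052.309

$2,052.31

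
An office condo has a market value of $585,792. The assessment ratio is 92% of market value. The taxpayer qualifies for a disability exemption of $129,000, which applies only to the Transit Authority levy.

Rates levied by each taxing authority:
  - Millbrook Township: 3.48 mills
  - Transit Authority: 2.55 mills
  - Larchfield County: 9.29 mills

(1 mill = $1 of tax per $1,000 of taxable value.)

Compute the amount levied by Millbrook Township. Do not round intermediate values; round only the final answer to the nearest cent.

Assessed value = $585,792 × 0.92 = $538,928.64
Millbrook Township taxable value = $538,928.64 (exemption does not apply)
Millbrook Township levy = $538,928.64 × 0.00348 = $1,875.4716672

$1,875.47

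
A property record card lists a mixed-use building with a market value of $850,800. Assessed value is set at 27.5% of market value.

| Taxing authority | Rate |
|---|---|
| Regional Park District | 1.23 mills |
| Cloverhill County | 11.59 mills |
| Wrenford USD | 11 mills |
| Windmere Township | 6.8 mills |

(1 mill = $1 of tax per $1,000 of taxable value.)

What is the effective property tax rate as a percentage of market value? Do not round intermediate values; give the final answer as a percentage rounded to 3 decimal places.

0.842%

Assessed value = $850,800 × 0.275 = $233,970
Regional Park District: $233,970 × 0.00123 = $287.7831
Cloverhill County: $233,970 × 0.01159 = $2,711.7123
Wrenford USD: $233,970 × 0.011 = $2,573.67
Windmere Township: $233,970 × 0.0068 = $1,590.996
Total tax = $7,164.1614
Effective rate = $7,164.1614 ÷ $850,800 = 0.842% of market value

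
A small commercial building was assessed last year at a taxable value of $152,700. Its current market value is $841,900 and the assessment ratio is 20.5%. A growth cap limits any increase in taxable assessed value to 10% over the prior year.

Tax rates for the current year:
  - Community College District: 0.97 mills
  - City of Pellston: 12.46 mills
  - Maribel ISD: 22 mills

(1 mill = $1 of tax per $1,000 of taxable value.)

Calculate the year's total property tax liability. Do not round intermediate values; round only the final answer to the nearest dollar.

Uncapped assessed value = $841,900 × 0.205 = $172,589.5
Cap limit = $152,700 × 1.1 = $167,970
Taxable assessed value = min($172,589.5, $167,970) = $167,970 (cap binds)
Community College District: $167,970 × 0.00097 = $162.9309
City of Pellston: $167,970 × 0.01246 = $2,092.9062
Maribel ISD: $167,970 × 0.022 = $3,695.34
Total = $5,951.1771

$5,951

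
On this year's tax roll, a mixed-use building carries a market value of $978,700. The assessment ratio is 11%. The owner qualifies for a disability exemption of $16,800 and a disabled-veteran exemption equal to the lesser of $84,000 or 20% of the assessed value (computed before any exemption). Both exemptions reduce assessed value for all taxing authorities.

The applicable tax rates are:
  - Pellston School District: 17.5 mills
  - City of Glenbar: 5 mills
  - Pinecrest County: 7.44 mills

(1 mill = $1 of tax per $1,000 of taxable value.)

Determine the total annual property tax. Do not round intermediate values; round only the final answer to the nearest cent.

Assessed value = $978,700 × 0.11 = $107,657
Disabled-veteran exemption = min($84,000, 20% × $107,657) = min($84,000, $21,531.4) = $21,531.4 (percentage binds)
Taxable value = $107,657 − $16,800 − $21,531.4 = $69,325.6
Pellston School District: $69,325.6 × 0.0175 = $1,213.198
City of Glenbar: $69,325.6 × 0.005 = $346.628
Pinecrest County: $69,325.6 × 0.00744 = $515.782464
Total = $2,075.608464

$2,075.61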